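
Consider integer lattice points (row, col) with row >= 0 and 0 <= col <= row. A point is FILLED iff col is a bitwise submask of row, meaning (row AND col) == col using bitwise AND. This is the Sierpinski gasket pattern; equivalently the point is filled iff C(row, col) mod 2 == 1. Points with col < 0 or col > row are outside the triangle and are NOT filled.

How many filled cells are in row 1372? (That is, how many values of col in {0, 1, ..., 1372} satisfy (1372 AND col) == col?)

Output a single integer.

1372 in binary = 10101011100
popcount(1372) = number of 1-bits in 10101011100 = 6
A col c satisfies (1372 AND c) == c iff every set bit of c is also set in 1372; each of the 6 set bits of 1372 can independently be on or off in c.
count = 2^6 = 64

Answer: 64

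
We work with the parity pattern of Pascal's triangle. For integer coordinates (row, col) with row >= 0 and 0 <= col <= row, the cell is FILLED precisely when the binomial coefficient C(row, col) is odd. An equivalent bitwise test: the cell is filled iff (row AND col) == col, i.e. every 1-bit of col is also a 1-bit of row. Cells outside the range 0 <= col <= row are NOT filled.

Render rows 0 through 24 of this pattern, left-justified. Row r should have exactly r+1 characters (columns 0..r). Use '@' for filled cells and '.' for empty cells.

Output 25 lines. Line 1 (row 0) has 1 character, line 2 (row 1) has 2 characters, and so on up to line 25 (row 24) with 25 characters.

Answer: @
@@
@.@
@@@@
@...@
@@..@@
@.@.@.@
@@@@@@@@
@.......@
@@......@@
@.@.....@.@
@@@@....@@@@
@...@...@...@
@@..@@..@@..@@
@.@.@.@.@.@.@.@
@@@@@@@@@@@@@@@@
@...............@
@@..............@@
@.@.............@.@
@@@@............@@@@
@...@...........@...@
@@..@@..........@@..@@
@.@.@.@.........@.@.@.@
@@@@@@@@........@@@@@@@@
@.......@.......@.......@

Derivation:
r0=0: @
r1=1: @@
r2=10: @.@
r3=11: @@@@
r4=100: @...@
r5=101: @@..@@
r6=110: @.@.@.@
r7=111: @@@@@@@@
r8=1000: @.......@
r9=1001: @@......@@
r10=1010: @.@.....@.@
r11=1011: @@@@....@@@@
r12=1100: @...@...@...@
r13=1101: @@..@@..@@..@@
r14=1110: @.@.@.@.@.@.@.@
r15=1111: @@@@@@@@@@@@@@@@
r16=10000: @...............@
r17=10001: @@..............@@
r18=10010: @.@.............@.@
r19=10011: @@@@............@@@@
r20=10100: @...@...........@...@
r21=10101: @@..@@..........@@..@@
r22=10110: @.@.@.@.........@.@.@.@
r23=10111: @@@@@@@@........@@@@@@@@
r24=11000: @.......@.......@.......@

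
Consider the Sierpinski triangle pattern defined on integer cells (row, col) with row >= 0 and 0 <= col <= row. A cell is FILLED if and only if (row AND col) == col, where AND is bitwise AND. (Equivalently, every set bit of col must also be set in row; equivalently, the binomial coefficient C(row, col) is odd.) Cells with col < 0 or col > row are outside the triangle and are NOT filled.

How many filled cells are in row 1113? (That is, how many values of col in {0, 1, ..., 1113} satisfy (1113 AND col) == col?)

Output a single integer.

Answer: 32

Derivation:
1113 in binary = 10001011001
popcount(1113) = number of 1-bits in 10001011001 = 5
A col c satisfies (1113 AND c) == c iff every set bit of c is also set in 1113; each of the 5 set bits of 1113 can independently be on or off in c.
count = 2^5 = 32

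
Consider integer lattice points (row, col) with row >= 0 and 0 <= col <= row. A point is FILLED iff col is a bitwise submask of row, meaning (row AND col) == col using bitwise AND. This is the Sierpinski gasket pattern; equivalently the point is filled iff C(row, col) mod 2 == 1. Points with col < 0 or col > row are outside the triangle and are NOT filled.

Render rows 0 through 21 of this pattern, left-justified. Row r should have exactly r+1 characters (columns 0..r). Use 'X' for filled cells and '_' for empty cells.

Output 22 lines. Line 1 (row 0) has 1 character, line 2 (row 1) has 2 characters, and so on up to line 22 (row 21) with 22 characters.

Answer: X
XX
X_X
XXXX
X___X
XX__XX
X_X_X_X
XXXXXXXX
X_______X
XX______XX
X_X_____X_X
XXXX____XXXX
X___X___X___X
XX__XX__XX__XX
X_X_X_X_X_X_X_X
XXXXXXXXXXXXXXXX
X_______________X
XX______________XX
X_X_____________X_X
XXXX____________XXXX
X___X___________X___X
XX__XX__________XX__XX

Derivation:
r0=0: X
r1=1: XX
r2=10: X_X
r3=11: XXXX
r4=100: X___X
r5=101: XX__XX
r6=110: X_X_X_X
r7=111: XXXXXXXX
r8=1000: X_______X
r9=1001: XX______XX
r10=1010: X_X_____X_X
r11=1011: XXXX____XXXX
r12=1100: X___X___X___X
r13=1101: XX__XX__XX__XX
r14=1110: X_X_X_X_X_X_X_X
r15=1111: XXXXXXXXXXXXXXXX
r16=10000: X_______________X
r17=10001: XX______________XX
r18=10010: X_X_____________X_X
r19=10011: XXXX____________XXXX
r20=10100: X___X___________X___X
r21=10101: XX__XX__________XX__XX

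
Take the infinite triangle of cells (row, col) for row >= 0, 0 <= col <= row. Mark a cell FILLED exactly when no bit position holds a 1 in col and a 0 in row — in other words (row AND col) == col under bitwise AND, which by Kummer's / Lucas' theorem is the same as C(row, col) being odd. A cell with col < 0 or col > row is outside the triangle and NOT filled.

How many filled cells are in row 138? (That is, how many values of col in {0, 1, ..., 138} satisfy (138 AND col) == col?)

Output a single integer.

Answer: 8

Derivation:
138 in binary = 10001010
popcount(138) = number of 1-bits in 10001010 = 3
A col c satisfies (138 AND c) == c iff every set bit of c is also set in 138; each of the 3 set bits of 138 can independently be on or off in c.
count = 2^3 = 8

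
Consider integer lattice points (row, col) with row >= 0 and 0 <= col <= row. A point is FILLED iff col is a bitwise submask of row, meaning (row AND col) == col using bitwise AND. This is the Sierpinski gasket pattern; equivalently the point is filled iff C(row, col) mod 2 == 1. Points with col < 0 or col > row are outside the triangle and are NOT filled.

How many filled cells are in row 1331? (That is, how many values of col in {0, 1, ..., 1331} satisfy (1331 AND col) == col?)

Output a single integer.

Answer: 64

Derivation:
1331 in binary = 10100110011
popcount(1331) = number of 1-bits in 10100110011 = 6
A col c satisfies (1331 AND c) == c iff every set bit of c is also set in 1331; each of the 6 set bits of 1331 can independently be on or off in c.
count = 2^6 = 64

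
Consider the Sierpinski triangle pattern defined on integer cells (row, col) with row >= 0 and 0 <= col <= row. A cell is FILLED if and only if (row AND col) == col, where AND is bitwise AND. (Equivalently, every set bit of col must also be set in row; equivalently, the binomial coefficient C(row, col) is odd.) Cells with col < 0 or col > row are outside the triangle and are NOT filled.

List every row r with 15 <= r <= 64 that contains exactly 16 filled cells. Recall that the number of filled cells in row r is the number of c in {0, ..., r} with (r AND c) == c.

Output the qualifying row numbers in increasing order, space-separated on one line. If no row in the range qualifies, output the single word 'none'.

Row r has 2^popcount(r) filled cells, so we need popcount(r) = log2(16) = 4.
Scan r = 15..64 and keep those with exactly 4 one-bits:
r=15=1111 popcount=4 -> KEEP
r=16=10000 popcount=1 -> skip
r=17=10001 popcount=2 -> skip
r=18=10010 popcount=2 -> skip
r=19=10011 popcount=3 -> skip
r=20=10100 popcount=2 -> skip
r=21=10101 popcount=3 -> skip
r=22=10110 popcount=3 -> skip
r=23=10111 popcount=4 -> KEEP
r=24=11000 popcount=2 -> skip
r=25=11001 popcount=3 -> skip
r=26=11010 popcount=3 -> skip
r=27=11011 popcount=4 -> KEEP
r=28=11100 popcount=3 -> skip
r=29=11101 popcount=4 -> KEEP
r=30=11110 popcount=4 -> KEEP
r=31=11111 popcount=5 -> skip
r=32=100000 popcount=1 -> skip
r=33=100001 popcount=2 -> skip
r=34=100010 popcount=2 -> skip
r=35=100011 popcount=3 -> skip
r=36=100100 popcount=2 -> skip
r=37=100101 popcount=3 -> skip
r=38=100110 popcount=3 -> skip
r=39=100111 popcount=4 -> KEEP
r=40=101000 popcount=2 -> skip
r=41=101001 popcount=3 -> skip
r=42=101010 popcount=3 -> skip
r=43=101011 popcount=4 -> KEEP
r=44=101100 popcount=3 -> skip
r=45=101101 popcount=4 -> KEEP
r=46=101110 popcount=4 -> KEEP
r=47=101111 popcount=5 -> skip
r=48=110000 popcount=2 -> skip
r=49=110001 popcount=3 -> skip
r=50=110010 popcount=3 -> skip
r=51=110011 popcount=4 -> KEEP
r=52=110100 popcount=3 -> skip
r=53=110101 popcount=4 -> KEEP
r=54=110110 popcount=4 -> KEEP
r=55=110111 popcount=5 -> skip
r=56=111000 popcount=3 -> skip
r=57=111001 popcount=4 -> KEEP
r=58=111010 popcount=4 -> KEEP
r=59=111011 popcount=5 -> skip
r=60=111100 popcount=4 -> KEEP
r=61=111101 popcount=5 -> skip
r=62=111110 popcount=5 -> skip
r=63=111111 popcount=6 -> skip
r=64=1000000 popcount=1 -> skip
Kept rows: 15 23 27 29 30 39 43 45 46 51 53 54 57 58 60

Answer: 15 23 27 29 30 39 43 45 46 51 53 54 57 58 60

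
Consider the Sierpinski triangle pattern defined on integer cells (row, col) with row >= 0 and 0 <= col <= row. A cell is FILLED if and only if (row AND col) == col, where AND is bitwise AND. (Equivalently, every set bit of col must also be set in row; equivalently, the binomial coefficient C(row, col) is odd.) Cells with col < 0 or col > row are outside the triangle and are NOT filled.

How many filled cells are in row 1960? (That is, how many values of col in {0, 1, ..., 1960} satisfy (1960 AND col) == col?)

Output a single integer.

Answer: 64

Derivation:
1960 in binary = 11110101000
popcount(1960) = number of 1-bits in 11110101000 = 6
A col c satisfies (1960 AND c) == c iff every set bit of c is also set in 1960; each of the 6 set bits of 1960 can independently be on or off in c.
count = 2^6 = 64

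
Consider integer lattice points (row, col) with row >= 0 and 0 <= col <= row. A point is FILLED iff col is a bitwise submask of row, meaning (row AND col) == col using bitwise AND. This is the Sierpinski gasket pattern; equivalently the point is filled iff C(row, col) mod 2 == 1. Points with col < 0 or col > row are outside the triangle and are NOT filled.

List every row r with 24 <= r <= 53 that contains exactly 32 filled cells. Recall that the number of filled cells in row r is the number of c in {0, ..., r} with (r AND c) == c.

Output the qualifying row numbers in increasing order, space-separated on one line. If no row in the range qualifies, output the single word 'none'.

Answer: 31 47

Derivation:
Row r has 2^popcount(r) filled cells, so we need popcount(r) = log2(32) = 5.
Scan r = 24..53 and keep those with exactly 5 one-bits:
r=24=11000 popcount=2 -> skip
r=25=11001 popcount=3 -> skip
r=26=11010 popcount=3 -> skip
r=27=11011 popcount=4 -> skip
r=28=11100 popcount=3 -> skip
r=29=11101 popcount=4 -> skip
r=30=11110 popcount=4 -> skip
r=31=11111 popcount=5 -> KEEP
r=32=100000 popcount=1 -> skip
r=33=100001 popcount=2 -> skip
r=34=100010 popcount=2 -> skip
r=35=100011 popcount=3 -> skip
r=36=100100 popcount=2 -> skip
r=37=100101 popcount=3 -> skip
r=38=100110 popcount=3 -> skip
r=39=100111 popcount=4 -> skip
r=40=101000 popcount=2 -> skip
r=41=101001 popcount=3 -> skip
r=42=101010 popcount=3 -> skip
r=43=101011 popcount=4 -> skip
r=44=101100 popcount=3 -> skip
r=45=101101 popcount=4 -> skip
r=46=101110 popcount=4 -> skip
r=47=101111 popcount=5 -> KEEP
r=48=110000 popcount=2 -> skip
r=49=110001 popcount=3 -> skip
r=50=110010 popcount=3 -> skip
r=51=110011 popcount=4 -> skip
r=52=110100 popcount=3 -> skip
r=53=110101 popcount=4 -> skip
Kept rows: 31 47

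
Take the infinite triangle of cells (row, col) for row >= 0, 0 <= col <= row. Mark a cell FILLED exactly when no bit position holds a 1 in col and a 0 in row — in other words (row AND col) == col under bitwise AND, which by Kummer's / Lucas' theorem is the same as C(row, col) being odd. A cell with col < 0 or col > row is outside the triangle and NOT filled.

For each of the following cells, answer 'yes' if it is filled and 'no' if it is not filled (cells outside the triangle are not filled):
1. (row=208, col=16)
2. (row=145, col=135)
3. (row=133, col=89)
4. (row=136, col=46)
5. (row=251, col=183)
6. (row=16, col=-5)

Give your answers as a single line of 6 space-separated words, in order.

Answer: yes no no no no no

Derivation:
(208,16): row=0b11010000, col=0b10000, row AND col = 0b10000 = 16; 16 == 16 -> filled
(145,135): row=0b10010001, col=0b10000111, row AND col = 0b10000001 = 129; 129 != 135 -> empty
(133,89): row=0b10000101, col=0b1011001, row AND col = 0b1 = 1; 1 != 89 -> empty
(136,46): row=0b10001000, col=0b101110, row AND col = 0b1000 = 8; 8 != 46 -> empty
(251,183): row=0b11111011, col=0b10110111, row AND col = 0b10110011 = 179; 179 != 183 -> empty
(16,-5): col outside [0, 16] -> not filled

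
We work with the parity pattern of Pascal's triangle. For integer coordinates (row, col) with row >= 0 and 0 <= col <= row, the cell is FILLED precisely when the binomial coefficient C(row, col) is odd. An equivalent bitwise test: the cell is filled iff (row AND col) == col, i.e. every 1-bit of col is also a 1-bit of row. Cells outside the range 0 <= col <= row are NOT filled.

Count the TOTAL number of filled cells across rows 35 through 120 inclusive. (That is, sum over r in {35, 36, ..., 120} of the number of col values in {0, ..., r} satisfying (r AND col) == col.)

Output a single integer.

r35=100011 pc3: +8 =8
r36=100100 pc2: +4 =12
r37=100101 pc3: +8 =20
r38=100110 pc3: +8 =28
r39=100111 pc4: +16 =44
r40=101000 pc2: +4 =48
r41=101001 pc3: +8 =56
r42=101010 pc3: +8 =64
r43=101011 pc4: +16 =80
r44=101100 pc3: +8 =88
r45=101101 pc4: +16 =104
r46=101110 pc4: +16 =120
r47=101111 pc5: +32 =152
r48=110000 pc2: +4 =156
r49=110001 pc3: +8 =164
r50=110010 pc3: +8 =172
r51=110011 pc4: +16 =188
r52=110100 pc3: +8 =196
r53=110101 pc4: +16 =212
r54=110110 pc4: +16 =228
r55=110111 pc5: +32 =260
r56=111000 pc3: +8 =268
r57=111001 pc4: +16 =284
r58=111010 pc4: +16 =300
r59=111011 pc5: +32 =332
r60=111100 pc4: +16 =348
r61=111101 pc5: +32 =380
r62=111110 pc5: +32 =412
r63=111111 pc6: +64 =476
r64=1000000 pc1: +2 =478
r65=1000001 pc2: +4 =482
r66=1000010 pc2: +4 =486
r67=1000011 pc3: +8 =494
r68=1000100 pc2: +4 =498
r69=1000101 pc3: +8 =506
r70=1000110 pc3: +8 =514
r71=1000111 pc4: +16 =530
r72=1001000 pc2: +4 =534
r73=1001001 pc3: +8 =542
r74=1001010 pc3: +8 =550
r75=1001011 pc4: +16 =566
r76=1001100 pc3: +8 =574
r77=1001101 pc4: +16 =590
r78=1001110 pc4: +16 =606
r79=1001111 pc5: +32 =638
r80=1010000 pc2: +4 =642
r81=1010001 pc3: +8 =650
r82=1010010 pc3: +8 =658
r83=1010011 pc4: +16 =674
r84=1010100 pc3: +8 =682
r85=1010101 pc4: +16 =698
r86=1010110 pc4: +16 =714
r87=1010111 pc5: +32 =746
r88=1011000 pc3: +8 =754
r89=1011001 pc4: +16 =770
r90=1011010 pc4: +16 =786
r91=1011011 pc5: +32 =818
r92=1011100 pc4: +16 =834
r93=1011101 pc5: +32 =866
r94=1011110 pc5: +32 =898
r95=1011111 pc6: +64 =962
r96=1100000 pc2: +4 =966
r97=1100001 pc3: +8 =974
r98=1100010 pc3: +8 =982
r99=1100011 pc4: +16 =998
r100=1100100 pc3: +8 =1006
r101=1100101 pc4: +16 =1022
r102=1100110 pc4: +16 =1038
r103=1100111 pc5: +32 =1070
r104=1101000 pc3: +8 =1078
r105=1101001 pc4: +16 =1094
r106=1101010 pc4: +16 =1110
r107=1101011 pc5: +32 =1142
r108=1101100 pc4: +16 =1158
r109=1101101 pc5: +32 =1190
r110=1101110 pc5: +32 =1222
r111=1101111 pc6: +64 =1286
r112=1110000 pc3: +8 =1294
r113=1110001 pc4: +16 =1310
r114=1110010 pc4: +16 =1326
r115=1110011 pc5: +32 =1358
r116=1110100 pc4: +16 =1374
r117=1110101 pc5: +32 =1406
r118=1110110 pc5: +32 =1438
r119=1110111 pc6: +64 =1502
r120=1111000 pc4: +16 =1518

Answer: 1518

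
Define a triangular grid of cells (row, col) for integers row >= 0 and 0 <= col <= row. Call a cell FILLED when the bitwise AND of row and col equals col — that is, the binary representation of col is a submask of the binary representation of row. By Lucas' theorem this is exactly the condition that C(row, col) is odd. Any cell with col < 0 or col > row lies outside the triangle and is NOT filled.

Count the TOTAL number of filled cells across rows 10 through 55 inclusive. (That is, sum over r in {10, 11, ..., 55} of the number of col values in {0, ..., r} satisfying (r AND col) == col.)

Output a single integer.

Answer: 480

Derivation:
r10=1010 pc2: +4 =4
r11=1011 pc3: +8 =12
r12=1100 pc2: +4 =16
r13=1101 pc3: +8 =24
r14=1110 pc3: +8 =32
r15=1111 pc4: +16 =48
r16=10000 pc1: +2 =50
r17=10001 pc2: +4 =54
r18=10010 pc2: +4 =58
r19=10011 pc3: +8 =66
r20=10100 pc2: +4 =70
r21=10101 pc3: +8 =78
r22=10110 pc3: +8 =86
r23=10111 pc4: +16 =102
r24=11000 pc2: +4 =106
r25=11001 pc3: +8 =114
r26=11010 pc3: +8 =122
r27=11011 pc4: +16 =138
r28=11100 pc3: +8 =146
r29=11101 pc4: +16 =162
r30=11110 pc4: +16 =178
r31=11111 pc5: +32 =210
r32=100000 pc1: +2 =212
r33=100001 pc2: +4 =216
r34=100010 pc2: +4 =220
r35=100011 pc3: +8 =228
r36=100100 pc2: +4 =232
r37=100101 pc3: +8 =240
r38=100110 pc3: +8 =248
r39=100111 pc4: +16 =264
r40=101000 pc2: +4 =268
r41=101001 pc3: +8 =276
r42=101010 pc3: +8 =284
r43=101011 pc4: +16 =300
r44=101100 pc3: +8 =308
r45=101101 pc4: +16 =324
r46=101110 pc4: +16 =340
r47=101111 pc5: +32 =372
r48=110000 pc2: +4 =376
r49=110001 pc3: +8 =384
r50=110010 pc3: +8 =392
r51=110011 pc4: +16 =408
r52=110100 pc3: +8 =416
r53=110101 pc4: +16 =432
r54=110110 pc4: +16 =448
r55=110111 pc5: +32 =480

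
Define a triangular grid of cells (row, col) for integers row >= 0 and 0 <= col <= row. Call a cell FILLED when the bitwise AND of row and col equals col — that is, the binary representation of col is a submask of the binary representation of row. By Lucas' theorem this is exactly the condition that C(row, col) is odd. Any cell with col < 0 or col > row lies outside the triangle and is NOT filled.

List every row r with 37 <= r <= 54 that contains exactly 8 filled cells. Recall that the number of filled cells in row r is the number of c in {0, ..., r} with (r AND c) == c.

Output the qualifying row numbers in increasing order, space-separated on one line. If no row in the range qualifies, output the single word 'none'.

Row r has 2^popcount(r) filled cells, so we need popcount(r) = log2(8) = 3.
Scan r = 37..54 and keep those with exactly 3 one-bits:
r=37=100101 popcount=3 -> KEEP
r=38=100110 popcount=3 -> KEEP
r=39=100111 popcount=4 -> skip
r=40=101000 popcount=2 -> skip
r=41=101001 popcount=3 -> KEEP
r=42=101010 popcount=3 -> KEEP
r=43=101011 popcount=4 -> skip
r=44=101100 popcount=3 -> KEEP
r=45=101101 popcount=4 -> skip
r=46=101110 popcount=4 -> skip
r=47=101111 popcount=5 -> skip
r=48=110000 popcount=2 -> skip
r=49=110001 popcount=3 -> KEEP
r=50=110010 popcount=3 -> KEEP
r=51=110011 popcount=4 -> skip
r=52=110100 popcount=3 -> KEEP
r=53=110101 popcount=4 -> skip
r=54=110110 popcount=4 -> skip
Kept rows: 37 38 41 42 44 49 50 52

Answer: 37 38 41 42 44 49 50 52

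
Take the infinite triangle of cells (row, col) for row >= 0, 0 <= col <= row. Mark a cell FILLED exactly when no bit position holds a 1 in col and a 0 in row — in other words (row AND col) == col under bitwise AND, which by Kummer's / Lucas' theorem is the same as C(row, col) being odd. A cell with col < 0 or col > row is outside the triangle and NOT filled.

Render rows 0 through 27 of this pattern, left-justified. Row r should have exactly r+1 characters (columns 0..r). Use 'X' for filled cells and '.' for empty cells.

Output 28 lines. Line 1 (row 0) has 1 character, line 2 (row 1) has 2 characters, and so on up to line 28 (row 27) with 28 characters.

Answer: X
XX
X.X
XXXX
X...X
XX..XX
X.X.X.X
XXXXXXXX
X.......X
XX......XX
X.X.....X.X
XXXX....XXXX
X...X...X...X
XX..XX..XX..XX
X.X.X.X.X.X.X.X
XXXXXXXXXXXXXXXX
X...............X
XX..............XX
X.X.............X.X
XXXX............XXXX
X...X...........X...X
XX..XX..........XX..XX
X.X.X.X.........X.X.X.X
XXXXXXXX........XXXXXXXX
X.......X.......X.......X
XX......XX......XX......XX
X.X.....X.X.....X.X.....X.X
XXXX....XXXX....XXXX....XXXX

Derivation:
r0=0: X
r1=1: XX
r2=10: X.X
r3=11: XXXX
r4=100: X...X
r5=101: XX..XX
r6=110: X.X.X.X
r7=111: XXXXXXXX
r8=1000: X.......X
r9=1001: XX......XX
r10=1010: X.X.....X.X
r11=1011: XXXX....XXXX
r12=1100: X...X...X...X
r13=1101: XX..XX..XX..XX
r14=1110: X.X.X.X.X.X.X.X
r15=1111: XXXXXXXXXXXXXXXX
r16=10000: X...............X
r17=10001: XX..............XX
r18=10010: X.X.............X.X
r19=10011: XXXX............XXXX
r20=10100: X...X...........X...X
r21=10101: XX..XX..........XX..XX
r22=10110: X.X.X.X.........X.X.X.X
r23=10111: XXXXXXXX........XXXXXXXX
r24=11000: X.......X.......X.......X
r25=11001: XX......XX......XX......XX
r26=11010: X.X.....X.X.....X.X.....X.X
r27=11011: XXXX....XXXX....XXXX....XXXX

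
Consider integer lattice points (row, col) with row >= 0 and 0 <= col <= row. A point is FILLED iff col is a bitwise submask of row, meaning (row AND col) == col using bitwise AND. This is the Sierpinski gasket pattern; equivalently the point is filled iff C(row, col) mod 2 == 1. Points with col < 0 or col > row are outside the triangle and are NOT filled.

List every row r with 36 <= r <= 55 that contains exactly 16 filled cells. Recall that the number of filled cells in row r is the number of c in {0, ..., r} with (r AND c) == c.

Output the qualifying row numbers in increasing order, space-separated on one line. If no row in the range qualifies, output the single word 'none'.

Row r has 2^popcount(r) filled cells, so we need popcount(r) = log2(16) = 4.
Scan r = 36..55 and keep those with exactly 4 one-bits:
r=36=100100 popcount=2 -> skip
r=37=100101 popcount=3 -> skip
r=38=100110 popcount=3 -> skip
r=39=100111 popcount=4 -> KEEP
r=40=101000 popcount=2 -> skip
r=41=101001 popcount=3 -> skip
r=42=101010 popcount=3 -> skip
r=43=101011 popcount=4 -> KEEP
r=44=101100 popcount=3 -> skip
r=45=101101 popcount=4 -> KEEP
r=46=101110 popcount=4 -> KEEP
r=47=101111 popcount=5 -> skip
r=48=110000 popcount=2 -> skip
r=49=110001 popcount=3 -> skip
r=50=110010 popcount=3 -> skip
r=51=110011 popcount=4 -> KEEP
r=52=110100 popcount=3 -> skip
r=53=110101 popcount=4 -> KEEP
r=54=110110 popcount=4 -> KEEP
r=55=110111 popcount=5 -> skip
Kept rows: 39 43 45 46 51 53 54

Answer: 39 43 45 46 51 53 54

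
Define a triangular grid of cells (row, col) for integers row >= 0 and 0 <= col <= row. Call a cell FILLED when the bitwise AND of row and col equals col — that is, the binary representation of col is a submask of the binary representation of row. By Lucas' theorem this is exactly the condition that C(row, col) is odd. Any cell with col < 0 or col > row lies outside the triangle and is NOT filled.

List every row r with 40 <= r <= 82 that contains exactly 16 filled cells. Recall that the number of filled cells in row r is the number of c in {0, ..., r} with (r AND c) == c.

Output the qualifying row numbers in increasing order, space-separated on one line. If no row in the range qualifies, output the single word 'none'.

Row r has 2^popcount(r) filled cells, so we need popcount(r) = log2(16) = 4.
Scan r = 40..82 and keep those with exactly 4 one-bits:
r=40=101000 popcount=2 -> skip
r=41=101001 popcount=3 -> skip
r=42=101010 popcount=3 -> skip
r=43=101011 popcount=4 -> KEEP
r=44=101100 popcount=3 -> skip
r=45=101101 popcount=4 -> KEEP
r=46=101110 popcount=4 -> KEEP
r=47=101111 popcount=5 -> skip
r=48=110000 popcount=2 -> skip
r=49=110001 popcount=3 -> skip
r=50=110010 popcount=3 -> skip
r=51=110011 popcount=4 -> KEEP
r=52=110100 popcount=3 -> skip
r=53=110101 popcount=4 -> KEEP
r=54=110110 popcount=4 -> KEEP
r=55=110111 popcount=5 -> skip
r=56=111000 popcount=3 -> skip
r=57=111001 popcount=4 -> KEEP
r=58=111010 popcount=4 -> KEEP
r=59=111011 popcount=5 -> skip
r=60=111100 popcount=4 -> KEEP
r=61=111101 popcount=5 -> skip
r=62=111110 popcount=5 -> skip
r=63=111111 popcount=6 -> skip
r=64=1000000 popcount=1 -> skip
r=65=1000001 popcount=2 -> skip
r=66=1000010 popcount=2 -> skip
r=67=1000011 popcount=3 -> skip
r=68=1000100 popcount=2 -> skip
r=69=1000101 popcount=3 -> skip
r=70=1000110 popcount=3 -> skip
r=71=1000111 popcount=4 -> KEEP
r=72=1001000 popcount=2 -> skip
r=73=1001001 popcount=3 -> skip
r=74=1001010 popcount=3 -> skip
r=75=1001011 popcount=4 -> KEEP
r=76=1001100 popcount=3 -> skip
r=77=1001101 popcount=4 -> KEEP
r=78=1001110 popcount=4 -> KEEP
r=79=1001111 popcount=5 -> skip
r=80=1010000 popcount=2 -> skip
r=81=1010001 popcount=3 -> skip
r=82=1010010 popcount=3 -> skip
Kept rows: 43 45 46 51 53 54 57 58 60 71 75 77 78

Answer: 43 45 46 51 53 54 57 58 60 71 75 77 78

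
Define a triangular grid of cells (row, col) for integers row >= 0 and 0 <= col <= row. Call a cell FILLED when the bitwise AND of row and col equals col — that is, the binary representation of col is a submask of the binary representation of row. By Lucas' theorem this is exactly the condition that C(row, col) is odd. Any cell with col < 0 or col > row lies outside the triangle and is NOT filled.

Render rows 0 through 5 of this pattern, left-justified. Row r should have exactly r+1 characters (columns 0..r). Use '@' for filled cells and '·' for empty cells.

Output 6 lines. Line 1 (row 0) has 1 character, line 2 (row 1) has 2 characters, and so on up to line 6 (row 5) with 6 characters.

Answer: @
@@
@·@
@@@@
@···@
@@··@@

Derivation:
r0=0: @
r1=1: @@
r2=10: @·@
r3=11: @@@@
r4=100: @···@
r5=101: @@··@@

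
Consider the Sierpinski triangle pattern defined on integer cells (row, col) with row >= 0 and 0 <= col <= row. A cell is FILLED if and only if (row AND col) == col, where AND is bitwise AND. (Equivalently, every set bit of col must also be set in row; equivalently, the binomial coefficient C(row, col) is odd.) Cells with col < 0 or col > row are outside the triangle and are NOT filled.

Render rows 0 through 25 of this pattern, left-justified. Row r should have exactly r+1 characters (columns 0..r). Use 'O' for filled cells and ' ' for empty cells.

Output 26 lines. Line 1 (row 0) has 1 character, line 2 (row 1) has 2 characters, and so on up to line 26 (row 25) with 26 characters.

r0=0: O
r1=1: OO
r2=10: O O
r3=11: OOOO
r4=100: O   O
r5=101: OO  OO
r6=110: O O O O
r7=111: OOOOOOOO
r8=1000: O       O
r9=1001: OO      OO
r10=1010: O O     O O
r11=1011: OOOO    OOOO
r12=1100: O   O   O   O
r13=1101: OO  OO  OO  OO
r14=1110: O O O O O O O O
r15=1111: OOOOOOOOOOOOOOOO
r16=10000: O               O
r17=10001: OO              OO
r18=10010: O O             O O
r19=10011: OOOO            OOOO
r20=10100: O   O           O   O
r21=10101: OO  OO          OO  OO
r22=10110: O O O O         O O O O
r23=10111: OOOOOOOO        OOOOOOOO
r24=11000: O       O       O       O
r25=11001: OO      OO      OO      OO

Answer: O
OO
O O
OOOO
O   O
OO  OO
O O O O
OOOOOOOO
O       O
OO      OO
O O     O O
OOOO    OOOO
O   O   O   O
OO  OO  OO  OO
O O O O O O O O
OOOOOOOOOOOOOOOO
O               O
OO              OO
O O             O O
OOOO            OOOO
O   O           O   O
OO  OO          OO  OO
O O O O         O O O O
OOOOOOOO        OOOOOOOO
O       O       O       O
OO      OO      OO      OO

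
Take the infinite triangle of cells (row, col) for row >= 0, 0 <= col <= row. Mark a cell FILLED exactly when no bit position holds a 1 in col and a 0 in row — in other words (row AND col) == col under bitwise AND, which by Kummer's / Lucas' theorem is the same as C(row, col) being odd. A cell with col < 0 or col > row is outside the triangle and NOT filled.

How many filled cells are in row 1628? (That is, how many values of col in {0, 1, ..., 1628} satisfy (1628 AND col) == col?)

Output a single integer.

Answer: 64

Derivation:
1628 in binary = 11001011100
popcount(1628) = number of 1-bits in 11001011100 = 6
A col c satisfies (1628 AND c) == c iff every set bit of c is also set in 1628; each of the 6 set bits of 1628 can independently be on or off in c.
count = 2^6 = 64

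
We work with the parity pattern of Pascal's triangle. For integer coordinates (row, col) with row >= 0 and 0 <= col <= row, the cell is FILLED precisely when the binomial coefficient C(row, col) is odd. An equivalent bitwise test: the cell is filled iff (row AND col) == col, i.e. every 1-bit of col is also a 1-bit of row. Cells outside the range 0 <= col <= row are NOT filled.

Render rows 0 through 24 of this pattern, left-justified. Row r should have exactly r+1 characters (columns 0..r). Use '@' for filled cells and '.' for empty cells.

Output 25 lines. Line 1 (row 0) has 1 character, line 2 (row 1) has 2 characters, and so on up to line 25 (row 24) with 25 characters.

r0=0: @
r1=1: @@
r2=10: @.@
r3=11: @@@@
r4=100: @...@
r5=101: @@..@@
r6=110: @.@.@.@
r7=111: @@@@@@@@
r8=1000: @.......@
r9=1001: @@......@@
r10=1010: @.@.....@.@
r11=1011: @@@@....@@@@
r12=1100: @...@...@...@
r13=1101: @@..@@..@@..@@
r14=1110: @.@.@.@.@.@.@.@
r15=1111: @@@@@@@@@@@@@@@@
r16=10000: @...............@
r17=10001: @@..............@@
r18=10010: @.@.............@.@
r19=10011: @@@@............@@@@
r20=10100: @...@...........@...@
r21=10101: @@..@@..........@@..@@
r22=10110: @.@.@.@.........@.@.@.@
r23=10111: @@@@@@@@........@@@@@@@@
r24=11000: @.......@.......@.......@

Answer: @
@@
@.@
@@@@
@...@
@@..@@
@.@.@.@
@@@@@@@@
@.......@
@@......@@
@.@.....@.@
@@@@....@@@@
@...@...@...@
@@..@@..@@..@@
@.@.@.@.@.@.@.@
@@@@@@@@@@@@@@@@
@...............@
@@..............@@
@.@.............@.@
@@@@............@@@@
@...@...........@...@
@@..@@..........@@..@@
@.@.@.@.........@.@.@.@
@@@@@@@@........@@@@@@@@
@.......@.......@.......@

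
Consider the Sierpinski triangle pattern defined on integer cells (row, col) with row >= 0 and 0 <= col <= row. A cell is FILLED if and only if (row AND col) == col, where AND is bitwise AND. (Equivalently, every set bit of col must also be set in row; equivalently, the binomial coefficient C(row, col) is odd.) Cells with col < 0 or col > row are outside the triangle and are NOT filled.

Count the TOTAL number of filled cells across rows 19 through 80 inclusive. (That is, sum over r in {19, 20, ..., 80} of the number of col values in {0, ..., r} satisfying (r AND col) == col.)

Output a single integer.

r19=10011 pc3: +8 =8
r20=10100 pc2: +4 =12
r21=10101 pc3: +8 =20
r22=10110 pc3: +8 =28
r23=10111 pc4: +16 =44
r24=11000 pc2: +4 =48
r25=11001 pc3: +8 =56
r26=11010 pc3: +8 =64
r27=11011 pc4: +16 =80
r28=11100 pc3: +8 =88
r29=11101 pc4: +16 =104
r30=11110 pc4: +16 =120
r31=11111 pc5: +32 =152
r32=100000 pc1: +2 =154
r33=100001 pc2: +4 =158
r34=100010 pc2: +4 =162
r35=100011 pc3: +8 =170
r36=100100 pc2: +4 =174
r37=100101 pc3: +8 =182
r38=100110 pc3: +8 =190
r39=100111 pc4: +16 =206
r40=101000 pc2: +4 =210
r41=101001 pc3: +8 =218
r42=101010 pc3: +8 =226
r43=101011 pc4: +16 =242
r44=101100 pc3: +8 =250
r45=101101 pc4: +16 =266
r46=101110 pc4: +16 =282
r47=101111 pc5: +32 =314
r48=110000 pc2: +4 =318
r49=110001 pc3: +8 =326
r50=110010 pc3: +8 =334
r51=110011 pc4: +16 =350
r52=110100 pc3: +8 =358
r53=110101 pc4: +16 =374
r54=110110 pc4: +16 =390
r55=110111 pc5: +32 =422
r56=111000 pc3: +8 =430
r57=111001 pc4: +16 =446
r58=111010 pc4: +16 =462
r59=111011 pc5: +32 =494
r60=111100 pc4: +16 =510
r61=111101 pc5: +32 =542
r62=111110 pc5: +32 =574
r63=111111 pc6: +64 =638
r64=1000000 pc1: +2 =640
r65=1000001 pc2: +4 =644
r66=1000010 pc2: +4 =648
r67=1000011 pc3: +8 =656
r68=1000100 pc2: +4 =660
r69=1000101 pc3: +8 =668
r70=1000110 pc3: +8 =676
r71=1000111 pc4: +16 =692
r72=1001000 pc2: +4 =696
r73=1001001 pc3: +8 =704
r74=1001010 pc3: +8 =712
r75=1001011 pc4: +16 =728
r76=1001100 pc3: +8 =736
r77=1001101 pc4: +16 =752
r78=1001110 pc4: +16 =768
r79=1001111 pc5: +32 =800
r80=1010000 pc2: +4 =804

Answer: 804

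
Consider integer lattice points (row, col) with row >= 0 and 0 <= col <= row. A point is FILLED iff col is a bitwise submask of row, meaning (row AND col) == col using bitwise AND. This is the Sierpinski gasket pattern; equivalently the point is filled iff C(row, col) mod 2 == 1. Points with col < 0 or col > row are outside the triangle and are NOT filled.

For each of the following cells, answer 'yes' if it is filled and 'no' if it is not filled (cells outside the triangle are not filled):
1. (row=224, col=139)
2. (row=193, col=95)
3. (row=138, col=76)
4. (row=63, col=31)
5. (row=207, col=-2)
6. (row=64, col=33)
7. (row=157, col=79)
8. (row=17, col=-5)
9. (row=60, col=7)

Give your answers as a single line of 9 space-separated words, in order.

(224,139): row=0b11100000, col=0b10001011, row AND col = 0b10000000 = 128; 128 != 139 -> empty
(193,95): row=0b11000001, col=0b1011111, row AND col = 0b1000001 = 65; 65 != 95 -> empty
(138,76): row=0b10001010, col=0b1001100, row AND col = 0b1000 = 8; 8 != 76 -> empty
(63,31): row=0b111111, col=0b11111, row AND col = 0b11111 = 31; 31 == 31 -> filled
(207,-2): col outside [0, 207] -> not filled
(64,33): row=0b1000000, col=0b100001, row AND col = 0b0 = 0; 0 != 33 -> empty
(157,79): row=0b10011101, col=0b1001111, row AND col = 0b1101 = 13; 13 != 79 -> empty
(17,-5): col outside [0, 17] -> not filled
(60,7): row=0b111100, col=0b111, row AND col = 0b100 = 4; 4 != 7 -> empty

Answer: no no no yes no no no no no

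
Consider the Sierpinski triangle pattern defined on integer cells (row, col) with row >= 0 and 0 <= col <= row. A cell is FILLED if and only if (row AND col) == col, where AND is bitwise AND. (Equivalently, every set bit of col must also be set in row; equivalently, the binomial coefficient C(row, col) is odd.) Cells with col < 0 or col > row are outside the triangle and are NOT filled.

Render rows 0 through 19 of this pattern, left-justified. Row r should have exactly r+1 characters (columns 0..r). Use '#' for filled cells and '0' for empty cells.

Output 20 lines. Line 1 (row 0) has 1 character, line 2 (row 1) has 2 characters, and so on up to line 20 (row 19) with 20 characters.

r0=0: #
r1=1: ##
r2=10: #0#
r3=11: ####
r4=100: #000#
r5=101: ##00##
r6=110: #0#0#0#
r7=111: ########
r8=1000: #0000000#
r9=1001: ##000000##
r10=1010: #0#00000#0#
r11=1011: ####0000####
r12=1100: #000#000#000#
r13=1101: ##00##00##00##
r14=1110: #0#0#0#0#0#0#0#
r15=1111: ################
r16=10000: #000000000000000#
r17=10001: ##00000000000000##
r18=10010: #0#0000000000000#0#
r19=10011: ####000000000000####

Answer: #
##
#0#
####
#000#
##00##
#0#0#0#
########
#0000000#
##000000##
#0#00000#0#
####0000####
#000#000#000#
##00##00##00##
#0#0#0#0#0#0#0#
################
#000000000000000#
##00000000000000##
#0#0000000000000#0#
####000000000000####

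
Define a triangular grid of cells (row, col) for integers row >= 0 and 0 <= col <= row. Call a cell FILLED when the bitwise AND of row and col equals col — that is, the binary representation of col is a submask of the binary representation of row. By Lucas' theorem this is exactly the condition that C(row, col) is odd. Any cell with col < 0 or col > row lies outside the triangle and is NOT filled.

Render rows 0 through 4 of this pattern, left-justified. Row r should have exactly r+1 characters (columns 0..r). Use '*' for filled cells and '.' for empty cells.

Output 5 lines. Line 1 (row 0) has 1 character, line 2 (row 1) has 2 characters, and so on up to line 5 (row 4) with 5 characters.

Answer: *
**
*.*
****
*...*

Derivation:
r0=0: *
r1=1: **
r2=10: *.*
r3=11: ****
r4=100: *...*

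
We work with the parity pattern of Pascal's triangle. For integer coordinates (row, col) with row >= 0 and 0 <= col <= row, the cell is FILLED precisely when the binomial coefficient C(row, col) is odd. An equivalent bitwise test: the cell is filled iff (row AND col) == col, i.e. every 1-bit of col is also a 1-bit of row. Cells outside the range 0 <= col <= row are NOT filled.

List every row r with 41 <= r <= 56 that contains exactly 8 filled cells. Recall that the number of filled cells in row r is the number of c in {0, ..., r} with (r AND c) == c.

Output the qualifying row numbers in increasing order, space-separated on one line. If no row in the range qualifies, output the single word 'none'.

Answer: 41 42 44 49 50 52 56

Derivation:
Row r has 2^popcount(r) filled cells, so we need popcount(r) = log2(8) = 3.
Scan r = 41..56 and keep those with exactly 3 one-bits:
r=41=101001 popcount=3 -> KEEP
r=42=101010 popcount=3 -> KEEP
r=43=101011 popcount=4 -> skip
r=44=101100 popcount=3 -> KEEP
r=45=101101 popcount=4 -> skip
r=46=101110 popcount=4 -> skip
r=47=101111 popcount=5 -> skip
r=48=110000 popcount=2 -> skip
r=49=110001 popcount=3 -> KEEP
r=50=110010 popcount=3 -> KEEP
r=51=110011 popcount=4 -> skip
r=52=110100 popcount=3 -> KEEP
r=53=110101 popcount=4 -> skip
r=54=110110 popcount=4 -> skip
r=55=110111 popcount=5 -> skip
r=56=111000 popcount=3 -> KEEP
Kept rows: 41 42 44 49 50 52 56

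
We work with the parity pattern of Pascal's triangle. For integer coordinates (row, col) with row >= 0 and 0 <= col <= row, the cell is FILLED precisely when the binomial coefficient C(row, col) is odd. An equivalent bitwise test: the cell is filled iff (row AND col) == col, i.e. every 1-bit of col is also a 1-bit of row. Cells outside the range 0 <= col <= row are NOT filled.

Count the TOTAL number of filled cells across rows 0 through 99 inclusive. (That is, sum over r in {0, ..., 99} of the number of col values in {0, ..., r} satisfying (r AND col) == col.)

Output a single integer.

Answer: 1251

Derivation:
r0=0 pc0: +1 =1
r1=1 pc1: +2 =3
r2=10 pc1: +2 =5
r3=11 pc2: +4 =9
r4=100 pc1: +2 =11
r5=101 pc2: +4 =15
r6=110 pc2: +4 =19
r7=111 pc3: +8 =27
r8=1000 pc1: +2 =29
r9=1001 pc2: +4 =33
r10=1010 pc2: +4 =37
r11=1011 pc3: +8 =45
r12=1100 pc2: +4 =49
r13=1101 pc3: +8 =57
r14=1110 pc3: +8 =65
r15=1111 pc4: +16 =81
r16=10000 pc1: +2 =83
r17=10001 pc2: +4 =87
r18=10010 pc2: +4 =91
r19=10011 pc3: +8 =99
r20=10100 pc2: +4 =103
r21=10101 pc3: +8 =111
r22=10110 pc3: +8 =119
r23=10111 pc4: +16 =135
r24=11000 pc2: +4 =139
r25=11001 pc3: +8 =147
r26=11010 pc3: +8 =155
r27=11011 pc4: +16 =171
r28=11100 pc3: +8 =179
r29=11101 pc4: +16 =195
r30=11110 pc4: +16 =211
r31=11111 pc5: +32 =243
r32=100000 pc1: +2 =245
r33=100001 pc2: +4 =249
r34=100010 pc2: +4 =253
r35=100011 pc3: +8 =261
r36=100100 pc2: +4 =265
r37=100101 pc3: +8 =273
r38=100110 pc3: +8 =281
r39=100111 pc4: +16 =297
r40=101000 pc2: +4 =301
r41=101001 pc3: +8 =309
r42=101010 pc3: +8 =317
r43=101011 pc4: +16 =333
r44=101100 pc3: +8 =341
r45=101101 pc4: +16 =357
r46=101110 pc4: +16 =373
r47=101111 pc5: +32 =405
r48=110000 pc2: +4 =409
r49=110001 pc3: +8 =417
r50=110010 pc3: +8 =425
r51=110011 pc4: +16 =441
r52=110100 pc3: +8 =449
r53=110101 pc4: +16 =465
r54=110110 pc4: +16 =481
r55=110111 pc5: +32 =513
r56=111000 pc3: +8 =521
r57=111001 pc4: +16 =537
r58=111010 pc4: +16 =553
r59=111011 pc5: +32 =585
r60=111100 pc4: +16 =601
r61=111101 pc5: +32 =633
r62=111110 pc5: +32 =665
r63=111111 pc6: +64 =729
r64=1000000 pc1: +2 =731
r65=1000001 pc2: +4 =735
r66=1000010 pc2: +4 =739
r67=1000011 pc3: +8 =747
r68=1000100 pc2: +4 =751
r69=1000101 pc3: +8 =759
r70=1000110 pc3: +8 =767
r71=1000111 pc4: +16 =783
r72=1001000 pc2: +4 =787
r73=1001001 pc3: +8 =795
r74=1001010 pc3: +8 =803
r75=1001011 pc4: +16 =819
r76=1001100 pc3: +8 =827
r77=1001101 pc4: +16 =843
r78=1001110 pc4: +16 =859
r79=1001111 pc5: +32 =891
r80=1010000 pc2: +4 =895
r81=1010001 pc3: +8 =903
r82=1010010 pc3: +8 =911
r83=1010011 pc4: +16 =927
r84=1010100 pc3: +8 =935
r85=1010101 pc4: +16 =951
r86=1010110 pc4: +16 =967
r87=1010111 pc5: +32 =999
r88=1011000 pc3: +8 =1007
r89=1011001 pc4: +16 =1023
r90=1011010 pc4: +16 =1039
r91=1011011 pc5: +32 =1071
r92=1011100 pc4: +16 =1087
r93=1011101 pc5: +32 =1119
r94=1011110 pc5: +32 =1151
r95=1011111 pc6: +64 =1215
r96=1100000 pc2: +4 =1219
r97=1100001 pc3: +8 =1227
r98=1100010 pc3: +8 =1235
r99=1100011 pc4: +16 =1251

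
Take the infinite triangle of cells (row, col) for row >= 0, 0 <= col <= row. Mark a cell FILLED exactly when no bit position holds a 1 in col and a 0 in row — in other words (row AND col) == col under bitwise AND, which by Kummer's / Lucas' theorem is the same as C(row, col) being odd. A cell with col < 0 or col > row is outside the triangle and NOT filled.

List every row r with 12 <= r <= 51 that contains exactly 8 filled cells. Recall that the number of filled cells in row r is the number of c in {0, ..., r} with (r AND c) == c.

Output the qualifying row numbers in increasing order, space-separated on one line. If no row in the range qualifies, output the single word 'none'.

Row r has 2^popcount(r) filled cells, so we need popcount(r) = log2(8) = 3.
Scan r = 12..51 and keep those with exactly 3 one-bits:
r=12=1100 popcount=2 -> skip
r=13=1101 popcount=3 -> KEEP
r=14=1110 popcount=3 -> KEEP
r=15=1111 popcount=4 -> skip
r=16=10000 popcount=1 -> skip
r=17=10001 popcount=2 -> skip
r=18=10010 popcount=2 -> skip
r=19=10011 popcount=3 -> KEEP
r=20=10100 popcount=2 -> skip
r=21=10101 popcount=3 -> KEEP
r=22=10110 popcount=3 -> KEEP
r=23=10111 popcount=4 -> skip
r=24=11000 popcount=2 -> skip
r=25=11001 popcount=3 -> KEEP
r=26=11010 popcount=3 -> KEEP
r=27=11011 popcount=4 -> skip
r=28=11100 popcount=3 -> KEEP
r=29=11101 popcount=4 -> skip
r=30=11110 popcount=4 -> skip
r=31=11111 popcount=5 -> skip
r=32=100000 popcount=1 -> skip
r=33=100001 popcount=2 -> skip
r=34=100010 popcount=2 -> skip
r=35=100011 popcount=3 -> KEEP
r=36=100100 popcount=2 -> skip
r=37=100101 popcount=3 -> KEEP
r=38=100110 popcount=3 -> KEEP
r=39=100111 popcount=4 -> skip
r=40=101000 popcount=2 -> skip
r=41=101001 popcount=3 -> KEEP
r=42=101010 popcount=3 -> KEEP
r=43=101011 popcount=4 -> skip
r=44=101100 popcount=3 -> KEEP
r=45=101101 popcount=4 -> skip
r=46=101110 popcount=4 -> skip
r=47=101111 popcount=5 -> skip
r=48=110000 popcount=2 -> skip
r=49=110001 popcount=3 -> KEEP
r=50=110010 popcount=3 -> KEEP
r=51=110011 popcount=4 -> skip
Kept rows: 13 14 19 21 22 25 26 28 35 37 38 41 42 44 49 50

Answer: 13 14 19 21 22 25 26 28 35 37 38 41 42 44 49 50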